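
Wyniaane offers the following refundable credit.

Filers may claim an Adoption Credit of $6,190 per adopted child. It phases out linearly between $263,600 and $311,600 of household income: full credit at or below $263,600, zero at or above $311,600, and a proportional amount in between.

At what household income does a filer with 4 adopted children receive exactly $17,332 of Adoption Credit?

$278,000

Full credit = 4 × $6,190 = $24,760.
$17,332 is 17,332/24,760 of the full $24,760, so 7,428/24,760 of the $48,000 range has been used: income = $263,600 + $48,000 × 7,428/24,760 = $278,000.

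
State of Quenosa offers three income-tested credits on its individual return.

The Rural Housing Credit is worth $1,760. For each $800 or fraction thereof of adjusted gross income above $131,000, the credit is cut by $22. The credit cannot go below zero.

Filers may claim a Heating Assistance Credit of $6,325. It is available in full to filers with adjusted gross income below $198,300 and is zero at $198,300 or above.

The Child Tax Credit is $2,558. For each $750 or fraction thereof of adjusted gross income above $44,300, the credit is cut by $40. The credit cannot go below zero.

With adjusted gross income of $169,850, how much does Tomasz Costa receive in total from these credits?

$7,007

Rural Housing Credit: income exceeds $131,000 by $38,850, which is 49 full-or-partial $800 increments; reduction = 49 × $22 = $1,078, leaving $682.
Heating Assistance Credit: $169,850 is below the $198,300 cutoff, so the full $6,325 applies.
Child Tax Credit: income exceeds $44,300 by $125,550 → 168 increments × $40 = $6,720 ≥ base, so the credit is $0.
Total: $682 + $6,325 + $0 = $7,007.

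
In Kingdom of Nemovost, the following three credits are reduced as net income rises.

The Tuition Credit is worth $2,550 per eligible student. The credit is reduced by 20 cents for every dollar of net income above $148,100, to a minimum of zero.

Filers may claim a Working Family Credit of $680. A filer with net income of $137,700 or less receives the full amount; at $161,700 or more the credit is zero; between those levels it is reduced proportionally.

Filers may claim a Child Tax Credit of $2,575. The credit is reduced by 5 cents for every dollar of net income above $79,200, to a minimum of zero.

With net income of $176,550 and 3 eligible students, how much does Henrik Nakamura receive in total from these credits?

$1,960

Tuition Credit: base = 3 × $2,550 = $7,650. 20% of the $28,450 excess over $148,100 is $5,690; credit = $7,650 − $5,690 = $1,960.
Working Family Credit: $176,550 is at or above $161,700, so the credit is $0.
Child Tax Credit: 5% of the $97,350 excess over $79,200 is $4,867.50 ≥ base, so the credit is $0.
Total: $1,960 + $0 + $0 = $1,960.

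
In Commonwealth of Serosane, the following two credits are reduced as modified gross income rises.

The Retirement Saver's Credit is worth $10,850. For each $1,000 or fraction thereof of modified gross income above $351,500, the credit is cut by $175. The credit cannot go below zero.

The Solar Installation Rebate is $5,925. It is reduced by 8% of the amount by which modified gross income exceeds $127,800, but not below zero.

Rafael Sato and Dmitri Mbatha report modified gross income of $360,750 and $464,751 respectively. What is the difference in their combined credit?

$9,100

Rafael ($360,750): Retirement Saver's Credit: income exceeds $351,500 by $9,250, which is 10 full-or-partial $1,000 increments; reduction = 10 × $175 = $1,750, leaving $9,100. Solar Installation Rebate: 8% of the $232,950 excess over $127,800 is $18,636 ≥ base, so the credit is $0. total $9,100 + $0 = $9,100
Dmitri ($464,751): Retirement Saver's Credit: income exceeds $351,500 by $113,251 → 114 increments × $175 = $19,950 ≥ base, so the credit is $0. Solar Installation Rebate: 8% of the $336,951 excess over $127,800 is $26,956.08 ≥ base, so the credit is $0. total $0 + $0 = $0
Difference: |$9,100 − $0| = $9,100.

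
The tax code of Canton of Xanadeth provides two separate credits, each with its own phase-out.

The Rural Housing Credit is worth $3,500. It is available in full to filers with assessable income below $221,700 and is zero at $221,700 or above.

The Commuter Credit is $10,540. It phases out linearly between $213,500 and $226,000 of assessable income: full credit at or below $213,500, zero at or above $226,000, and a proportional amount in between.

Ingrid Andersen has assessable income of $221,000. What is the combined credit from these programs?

$7,716

Rural Housing Credit: $221,000 is below the $221,700 cutoff, so the full $3,500 applies.
Commuter Credit: $221,000 is $7,500 into a $12,500 phase-out range, leaving 5,000/12,500 of the credit: $10,540 × 5,000/12,500 = $4,216.
Total: $3,500 + $4,216 = $7,716.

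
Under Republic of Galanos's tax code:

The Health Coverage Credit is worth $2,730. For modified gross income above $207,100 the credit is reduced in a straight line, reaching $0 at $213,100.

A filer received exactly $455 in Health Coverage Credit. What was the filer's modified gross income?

$455 is 455/2,730 of the full $2,730, so 2,275/2,730 of the $6,000 range has been used: income = $207,100 + $6,000 × 2,275/2,730 = $212,100.

$212,100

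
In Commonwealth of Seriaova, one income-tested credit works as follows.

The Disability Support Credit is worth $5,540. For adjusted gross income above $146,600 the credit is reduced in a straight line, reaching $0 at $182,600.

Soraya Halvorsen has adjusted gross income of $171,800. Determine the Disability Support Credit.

Disability Support Credit: $171,800 is $25,200 into a $36,000 phase-out range, leaving 10,800/36,000 of the credit: $5,540 × 10,800/36,000 = $1,662.

$1,662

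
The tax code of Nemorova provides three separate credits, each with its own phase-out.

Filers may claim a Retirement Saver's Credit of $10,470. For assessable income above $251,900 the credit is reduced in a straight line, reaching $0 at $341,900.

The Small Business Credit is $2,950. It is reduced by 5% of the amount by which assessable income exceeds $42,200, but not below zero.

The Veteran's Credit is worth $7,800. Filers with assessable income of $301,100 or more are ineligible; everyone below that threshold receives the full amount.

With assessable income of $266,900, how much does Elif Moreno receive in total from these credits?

$16,525

Retirement Saver's Credit: $266,900 is $15,000 into a $90,000 phase-out range, leaving 75,000/90,000 of the credit: $10,470 × 75,000/90,000 = $8,725.
Small Business Credit: 5% of the $224,700 excess over $42,200 is $11,235 ≥ base, so the credit is $0.
Veteran's Credit: $266,900 is below the $301,100 cutoff, so the full $7,800 applies.
Total: $8,725 + $0 + $7,800 = $16,525.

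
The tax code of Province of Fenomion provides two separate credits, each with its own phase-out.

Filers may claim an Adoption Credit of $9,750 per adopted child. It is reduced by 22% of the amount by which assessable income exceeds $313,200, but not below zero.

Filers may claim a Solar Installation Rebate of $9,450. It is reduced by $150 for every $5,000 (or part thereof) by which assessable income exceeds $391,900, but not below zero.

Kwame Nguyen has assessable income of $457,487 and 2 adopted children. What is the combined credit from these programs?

Adoption Credit: base = 2 × $9,750 = $19,500. 22% of the $144,287 excess over $313,200 is $31,743.14 ≥ base, so the credit is $0.
Solar Installation Rebate: income exceeds $391,900 by $65,587, which is 14 full-or-partial $5,000 increments; reduction = 14 × $150 = $2,100, leaving $7,350.
Total: $0 + $7,350 = $7,350.

$7,350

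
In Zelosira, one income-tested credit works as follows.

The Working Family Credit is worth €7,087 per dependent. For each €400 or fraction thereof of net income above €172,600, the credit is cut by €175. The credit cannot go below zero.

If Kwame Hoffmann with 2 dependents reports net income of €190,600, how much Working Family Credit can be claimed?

€6,299

Working Family Credit: base = 2 × €7,087 = €14,174. income exceeds €172,600 by €18,000, which is 45 full-or-partial €400 increments; reduction = 45 × €175 = €7,875, leaving €6,299.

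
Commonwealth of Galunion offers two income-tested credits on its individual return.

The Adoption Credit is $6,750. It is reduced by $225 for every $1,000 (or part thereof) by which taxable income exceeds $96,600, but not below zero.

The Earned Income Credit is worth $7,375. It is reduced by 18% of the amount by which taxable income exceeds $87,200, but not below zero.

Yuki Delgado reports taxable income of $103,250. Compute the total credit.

$9,661

Adoption Credit: income exceeds $96,600 by $6,650, which is 7 full-or-partial $1,000 increments; reduction = 7 × $225 = $1,575, leaving $5,175.
Earned Income Credit: 18% of the $16,050 excess over $87,200 is $2,889; credit = $7,375 − $2,889 = $4,486.
Total: $5,175 + $4,486 = $9,661.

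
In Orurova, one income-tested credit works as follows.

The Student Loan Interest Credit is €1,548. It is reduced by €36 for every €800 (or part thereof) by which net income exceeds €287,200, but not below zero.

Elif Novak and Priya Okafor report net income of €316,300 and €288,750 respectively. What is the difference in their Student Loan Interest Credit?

€1,260

Elif (€316,300): Student Loan Interest Credit: income exceeds €287,200 by €29,100, which is 37 full-or-partial €800 increments; reduction = 37 × €36 = €1,332, leaving €216.
Priya (€288,750): Student Loan Interest Credit: income exceeds €287,200 by €1,550, which is 2 full-or-partial €800 increments; reduction = 2 × €36 = €72, leaving €1,476.
Difference: |€216 − €1,476| = €1,260.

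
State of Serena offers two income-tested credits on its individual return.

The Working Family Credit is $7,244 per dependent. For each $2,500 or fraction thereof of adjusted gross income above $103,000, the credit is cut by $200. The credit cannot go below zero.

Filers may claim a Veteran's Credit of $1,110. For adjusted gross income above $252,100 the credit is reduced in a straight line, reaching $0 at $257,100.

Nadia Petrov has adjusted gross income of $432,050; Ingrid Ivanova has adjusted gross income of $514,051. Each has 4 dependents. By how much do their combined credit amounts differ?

$2,576

Nadia ($432,050): Working Family Credit: base = 4 × $7,244 = $28,976. income exceeds $103,000 by $329,050, which is 132 full-or-partial $2,500 increments; reduction = 132 × $200 = $26,400, leaving $2,576. Veteran's Credit: $432,050 is at or above $257,100, so the credit is $0. total $2,576 + $0 = $2,576
Ingrid ($514,051): Working Family Credit: base = 4 × $7,244 = $28,976. income exceeds $103,000 by $411,051 → 165 increments × $200 = $33,000 ≥ base, so the credit is $0. Veteran's Credit: $514,051 is at or above $257,100, so the credit is $0. total $0 + $0 = $0
Difference: |$2,576 − $0| = $2,576.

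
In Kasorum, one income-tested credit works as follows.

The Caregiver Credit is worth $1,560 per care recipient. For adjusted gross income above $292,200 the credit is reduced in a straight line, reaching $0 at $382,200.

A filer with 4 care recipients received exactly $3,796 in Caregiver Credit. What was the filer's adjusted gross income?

$327,450

Full credit = 4 × $1,560 = $6,240.
$3,796 is 3,796/6,240 of the full $6,240, so 2,444/6,240 of the $90,000 range has been used: income = $292,200 + $90,000 × 2,444/6,240 = $327,450.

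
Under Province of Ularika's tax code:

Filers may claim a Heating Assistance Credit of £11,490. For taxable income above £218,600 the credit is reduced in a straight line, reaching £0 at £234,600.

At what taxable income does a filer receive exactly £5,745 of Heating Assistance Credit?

£5,745 is 5,745/11,490 of the full £11,490, so 5,745/11,490 of the £16,000 range has been used: income = £218,600 + £16,000 × 5,745/11,490 = £226,600.

£226,600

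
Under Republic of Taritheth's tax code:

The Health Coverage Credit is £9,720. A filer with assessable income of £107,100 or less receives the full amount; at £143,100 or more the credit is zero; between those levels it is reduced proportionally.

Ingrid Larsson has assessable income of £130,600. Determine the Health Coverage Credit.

Health Coverage Credit: £130,600 is £23,500 into a £36,000 phase-out range, leaving 12,500/36,000 of the credit: £9,720 × 12,500/36,000 = £3,375.

£3,375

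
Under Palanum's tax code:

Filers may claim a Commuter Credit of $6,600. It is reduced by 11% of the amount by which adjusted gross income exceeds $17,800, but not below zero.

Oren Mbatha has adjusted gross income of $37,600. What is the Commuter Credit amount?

Commuter Credit: 11% of the $19,800 excess over $17,800 is $2,178; credit = $6,600 − $2,178 = $4,422.

$4,422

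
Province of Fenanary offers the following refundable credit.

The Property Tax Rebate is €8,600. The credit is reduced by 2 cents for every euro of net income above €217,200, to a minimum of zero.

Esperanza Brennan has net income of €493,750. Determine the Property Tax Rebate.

Property Tax Rebate: 2% of the €276,550 excess over €217,200 is €5,531; credit = €8,600 − €5,531 = €3,069.

€3,069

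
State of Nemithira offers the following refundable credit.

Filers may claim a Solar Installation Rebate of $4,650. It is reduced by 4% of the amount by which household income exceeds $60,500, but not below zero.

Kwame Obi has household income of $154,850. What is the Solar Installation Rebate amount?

$876

Solar Installation Rebate: 4% of the $94,350 excess over $60,500 is $3,774; credit = $4,650 − $3,774 = $876.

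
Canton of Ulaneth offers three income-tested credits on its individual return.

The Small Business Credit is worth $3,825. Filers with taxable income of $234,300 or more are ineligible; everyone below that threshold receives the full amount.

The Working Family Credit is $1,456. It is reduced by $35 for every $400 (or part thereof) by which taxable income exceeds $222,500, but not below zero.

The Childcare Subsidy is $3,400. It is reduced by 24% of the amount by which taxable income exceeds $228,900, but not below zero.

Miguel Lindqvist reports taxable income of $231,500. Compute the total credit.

$7,252

Small Business Credit: $231,500 is below the $234,300 cutoff, so the full $3,825 applies.
Working Family Credit: income exceeds $222,500 by $9,000, which is 23 full-or-partial $400 increments; reduction = 23 × $35 = $805, leaving $651.
Childcare Subsidy: 24% of the $2,600 excess over $228,900 is $624; credit = $3,400 − $624 = $2,776.
Total: $3,825 + $651 + $2,776 = $7,252.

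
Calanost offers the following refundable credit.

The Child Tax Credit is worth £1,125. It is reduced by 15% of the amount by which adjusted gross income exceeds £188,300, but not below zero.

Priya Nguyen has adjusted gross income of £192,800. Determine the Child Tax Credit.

£450

Child Tax Credit: 15% of the £4,500 excess over £188,300 is £675; credit = £1,125 − £675 = £450.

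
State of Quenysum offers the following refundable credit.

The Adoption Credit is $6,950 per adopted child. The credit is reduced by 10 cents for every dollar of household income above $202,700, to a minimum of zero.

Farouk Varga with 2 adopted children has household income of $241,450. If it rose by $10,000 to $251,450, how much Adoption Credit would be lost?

At $241,450 — base = 2 × $6,950 = $13,900. 10% of the $38,750 excess over $202,700 is $3,875; credit = $13,900 − $3,875 = $10,025.
At $251,450 — base = 2 × $6,950 = $13,900. 10% of the $48,750 excess over $202,700 is $4,875; credit = $13,900 − $4,875 = $9,025.
Lost: $10,025 − $9,025 = $1,000.

$1,000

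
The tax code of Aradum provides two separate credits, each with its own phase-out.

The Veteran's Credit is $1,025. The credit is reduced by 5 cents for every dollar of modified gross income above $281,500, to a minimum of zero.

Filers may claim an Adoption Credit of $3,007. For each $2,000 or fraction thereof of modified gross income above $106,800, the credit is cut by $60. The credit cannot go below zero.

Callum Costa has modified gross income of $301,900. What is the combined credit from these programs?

Veteran's Credit: 5% of the $20,400 excess over $281,500 is $1,020; credit = $1,025 − $1,020 = $5.
Adoption Credit: income exceeds $106,800 by $195,100 → 98 increments × $60 = $5,880 ≥ base, so the credit is $0.
Total: $5 + $0 = $5.

$5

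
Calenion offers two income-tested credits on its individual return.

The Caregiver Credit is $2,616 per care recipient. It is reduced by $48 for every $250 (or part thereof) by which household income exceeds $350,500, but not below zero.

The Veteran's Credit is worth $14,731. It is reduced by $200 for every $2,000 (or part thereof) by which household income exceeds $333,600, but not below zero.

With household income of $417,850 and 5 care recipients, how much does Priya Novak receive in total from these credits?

Caregiver Credit: base = 5 × $2,616 = $13,080. income exceeds $350,500 by $67,350, which is 270 full-or-partial $250 increments; reduction = 270 × $48 = $12,960, leaving $120.
Veteran's Credit: income exceeds $333,600 by $84,250, which is 43 full-or-partial $2,000 increments; reduction = 43 × $200 = $8,600, leaving $6,131.
Total: $120 + $6,131 = $6,251.

$6,251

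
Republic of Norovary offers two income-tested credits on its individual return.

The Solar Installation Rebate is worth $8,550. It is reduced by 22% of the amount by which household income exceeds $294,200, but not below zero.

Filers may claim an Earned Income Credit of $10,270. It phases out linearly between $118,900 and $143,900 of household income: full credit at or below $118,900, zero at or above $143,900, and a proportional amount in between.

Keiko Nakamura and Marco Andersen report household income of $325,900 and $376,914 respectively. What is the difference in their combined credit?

$1,576

Keiko ($325,900): Solar Installation Rebate: 22% of the $31,700 excess over $294,200 is $6,974; credit = $8,550 − $6,974 = $1,576. Earned Income Credit: $325,900 is at or above $143,900, so the credit is $0. total $1,576 + $0 = $1,576
Marco ($376,914): Solar Installation Rebate: 22% of the $82,714 excess over $294,200 is $18,197.08 ≥ base, so the credit is $0. Earned Income Credit: $376,914 is at or above $143,900, so the credit is $0. total $0 + $0 = $0
Difference: |$1,576 − $0| = $1,576.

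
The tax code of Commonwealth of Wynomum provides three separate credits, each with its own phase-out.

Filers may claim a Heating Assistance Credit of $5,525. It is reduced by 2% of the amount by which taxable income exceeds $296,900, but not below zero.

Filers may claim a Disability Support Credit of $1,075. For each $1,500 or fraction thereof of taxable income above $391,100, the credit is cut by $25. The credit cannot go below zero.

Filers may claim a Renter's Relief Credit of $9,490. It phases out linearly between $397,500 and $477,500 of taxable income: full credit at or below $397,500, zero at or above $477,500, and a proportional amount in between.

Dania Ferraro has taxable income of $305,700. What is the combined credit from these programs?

Heating Assistance Credit: 2% of the $8,800 excess over $296,900 is $176; credit = $5,525 − $176 = $5,349.
Disability Support Credit: $305,700 is at or below the $391,100 threshold, so the full $1,075 applies.
Renter's Relief Credit: $305,700 is at or below the $397,500 threshold, so the full $9,490 applies.
Total: $5,349 + $1,075 + $9,490 = $15,914.

$15,914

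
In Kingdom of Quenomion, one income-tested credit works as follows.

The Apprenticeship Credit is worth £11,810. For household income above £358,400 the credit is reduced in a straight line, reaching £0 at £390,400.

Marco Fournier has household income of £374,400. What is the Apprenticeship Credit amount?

£5,905

Apprenticeship Credit: £374,400 is £16,000 into a £32,000 phase-out range, leaving 16,000/32,000 of the credit: £11,810 × 16,000/32,000 = £5,905.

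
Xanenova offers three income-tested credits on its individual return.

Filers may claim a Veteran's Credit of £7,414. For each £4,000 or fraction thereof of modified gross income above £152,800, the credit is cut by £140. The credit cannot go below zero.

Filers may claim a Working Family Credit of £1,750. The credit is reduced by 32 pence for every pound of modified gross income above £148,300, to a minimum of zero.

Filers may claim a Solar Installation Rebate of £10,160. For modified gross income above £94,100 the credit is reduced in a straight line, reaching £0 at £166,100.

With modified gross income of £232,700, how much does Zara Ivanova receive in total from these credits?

Veteran's Credit: income exceeds £152,800 by £79,900, which is 20 full-or-partial £4,000 increments; reduction = 20 × £140 = £2,800, leaving £4,614.
Working Family Credit: 32% of the £84,400 excess over £148,300 is £27,008 ≥ base, so the credit is £0.
Solar Installation Rebate: £232,700 is at or above £166,100, so the credit is £0.
Total: £4,614 + £0 + £0 = £4,614.

£4,614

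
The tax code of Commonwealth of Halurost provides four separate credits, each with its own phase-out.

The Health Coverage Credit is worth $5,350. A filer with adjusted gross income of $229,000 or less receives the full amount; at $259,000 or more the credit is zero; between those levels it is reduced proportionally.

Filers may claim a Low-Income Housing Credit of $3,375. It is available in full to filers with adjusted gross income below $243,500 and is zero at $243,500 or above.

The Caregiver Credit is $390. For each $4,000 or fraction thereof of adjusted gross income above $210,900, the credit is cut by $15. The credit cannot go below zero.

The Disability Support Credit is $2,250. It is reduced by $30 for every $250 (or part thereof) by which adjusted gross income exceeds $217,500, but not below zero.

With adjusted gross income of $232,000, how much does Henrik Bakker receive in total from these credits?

Health Coverage Credit: $232,000 is $3,000 into a $30,000 phase-out range, leaving 27,000/30,000 of the credit: $5,350 × 27,000/30,000 = $4,815.
Low-Income Housing Credit: $232,000 is below the $243,500 cutoff, so the full $3,375 applies.
Caregiver Credit: income exceeds $210,900 by $21,100, which is 6 full-or-partial $4,000 increments; reduction = 6 × $15 = $90, leaving $300.
Disability Support Credit: income exceeds $217,500 by $14,500, which is 58 full-or-partial $250 increments; reduction = 58 × $30 = $1,740, leaving $510.
Total: $4,815 + $3,375 + $300 + $510 = $9,000.

$9,000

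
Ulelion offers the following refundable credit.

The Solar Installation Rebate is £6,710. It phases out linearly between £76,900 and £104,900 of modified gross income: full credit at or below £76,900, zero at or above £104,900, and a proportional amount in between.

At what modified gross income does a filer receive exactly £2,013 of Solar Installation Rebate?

£96,500

£2,013 is 2,013/6,710 of the full £6,710, so 4,697/6,710 of the £28,000 range has been used: income = £76,900 + £28,000 × 4,697/6,710 = £96,500.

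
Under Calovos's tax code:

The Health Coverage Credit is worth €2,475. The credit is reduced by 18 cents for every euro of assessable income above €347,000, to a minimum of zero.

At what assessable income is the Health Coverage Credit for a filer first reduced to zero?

€360,750

The credit falls by 18% of each euro above €347,000, so it reaches zero when the excess is €2,475 / 18% = €13,750: income = €347,000 + €13,750 = €360,750.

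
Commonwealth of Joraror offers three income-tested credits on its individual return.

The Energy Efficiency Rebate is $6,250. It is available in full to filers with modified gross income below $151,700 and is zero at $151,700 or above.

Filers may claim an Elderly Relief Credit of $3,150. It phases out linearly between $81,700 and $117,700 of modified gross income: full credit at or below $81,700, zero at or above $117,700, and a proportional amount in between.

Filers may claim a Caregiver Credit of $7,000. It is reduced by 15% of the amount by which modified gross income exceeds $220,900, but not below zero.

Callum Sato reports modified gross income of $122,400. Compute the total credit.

$13,250

Energy Efficiency Rebate: $122,400 is below the $151,700 cutoff, so the full $6,250 applies.
Elderly Relief Credit: $122,400 is at or above $117,700, so the credit is $0.
Caregiver Credit: $122,400 is at or below the $220,900 threshold, so the full $7,000 applies.
Total: $6,250 + $0 + $7,000 = $13,250.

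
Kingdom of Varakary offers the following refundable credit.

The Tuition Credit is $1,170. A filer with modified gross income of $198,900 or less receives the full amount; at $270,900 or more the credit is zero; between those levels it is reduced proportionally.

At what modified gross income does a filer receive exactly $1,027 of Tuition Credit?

$1,027 is 1,027/1,170 of the full $1,170, so 143/1,170 of the $72,000 range has been used: income = $198,900 + $72,000 × 143/1,170 = $207,700.

$207,700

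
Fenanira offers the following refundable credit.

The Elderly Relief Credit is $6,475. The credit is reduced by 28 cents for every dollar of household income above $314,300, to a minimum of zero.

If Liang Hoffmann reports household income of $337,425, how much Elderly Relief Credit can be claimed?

Elderly Relief Credit: 28% of the $23,125 excess over $314,300 is $6,475 ≥ base, so the credit is $0.

$0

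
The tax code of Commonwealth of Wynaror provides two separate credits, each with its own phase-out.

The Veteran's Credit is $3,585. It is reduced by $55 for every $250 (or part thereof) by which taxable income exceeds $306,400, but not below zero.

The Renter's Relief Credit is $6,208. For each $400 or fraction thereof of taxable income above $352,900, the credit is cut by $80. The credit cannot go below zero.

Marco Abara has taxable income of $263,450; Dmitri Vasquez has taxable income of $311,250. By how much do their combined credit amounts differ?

Marco ($263,450): Veteran's Credit: $263,450 is at or below the $306,400 threshold, so the full $3,585 applies. Renter's Relief Credit: $263,450 is at or below the $352,900 threshold, so the full $6,208 applies. total $3,585 + $6,208 = $9,793
Dmitri ($311,250): Veteran's Credit: income exceeds $306,400 by $4,850, which is 20 full-or-partial $250 increments; reduction = 20 × $55 = $1,100, leaving $2,485. Renter's Relief Credit: $311,250 is at or below the $352,900 threshold, so the full $6,208 applies. total $2,485 + $6,208 = $8,693
Difference: |$9,793 − $8,693| = $1,100.

$1,100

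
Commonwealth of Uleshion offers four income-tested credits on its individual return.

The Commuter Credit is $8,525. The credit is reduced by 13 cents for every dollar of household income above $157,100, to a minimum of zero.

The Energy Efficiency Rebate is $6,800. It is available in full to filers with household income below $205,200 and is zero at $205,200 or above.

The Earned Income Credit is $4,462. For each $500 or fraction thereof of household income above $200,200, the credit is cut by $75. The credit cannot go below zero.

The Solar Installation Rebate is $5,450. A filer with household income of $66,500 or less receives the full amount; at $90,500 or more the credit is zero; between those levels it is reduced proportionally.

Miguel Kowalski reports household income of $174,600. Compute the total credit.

Commuter Credit: 13% of the $17,500 excess over $157,100 is $2,275; credit = $8,525 − $2,275 = $6,250.
Energy Efficiency Rebate: $174,600 is below the $205,200 cutoff, so the full $6,800 applies.
Earned Income Credit: $174,600 is at or below the $200,200 threshold, so the full $4,462 applies.
Solar Installation Rebate: $174,600 is at or above $90,500, so the credit is $0.
Total: $6,250 + $6,800 + $4,462 + $0 = $17,512.

$17,512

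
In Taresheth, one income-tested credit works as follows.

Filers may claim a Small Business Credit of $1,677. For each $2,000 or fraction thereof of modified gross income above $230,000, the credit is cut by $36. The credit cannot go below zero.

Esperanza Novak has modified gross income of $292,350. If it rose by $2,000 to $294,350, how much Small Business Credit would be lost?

$36

At $292,350 — income exceeds $230,000 by $62,350, which is 32 full-or-partial $2,000 increments; reduction = 32 × $36 = $1,152, leaving $525.
At $294,350 — income exceeds $230,000 by $64,350, which is 33 full-or-partial $2,000 increments; reduction = 33 × $36 = $1,188, leaving $489.
Lost: $525 − $489 = $36.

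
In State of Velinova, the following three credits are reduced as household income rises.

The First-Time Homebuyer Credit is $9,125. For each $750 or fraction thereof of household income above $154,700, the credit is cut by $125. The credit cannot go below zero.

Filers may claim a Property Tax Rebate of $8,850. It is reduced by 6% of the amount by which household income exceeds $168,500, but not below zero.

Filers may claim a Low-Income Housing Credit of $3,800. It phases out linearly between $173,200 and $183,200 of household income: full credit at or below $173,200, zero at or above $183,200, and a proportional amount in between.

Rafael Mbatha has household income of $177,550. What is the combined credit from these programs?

$15,704

First-Time Homebuyer Credit: income exceeds $154,700 by $22,850, which is 31 full-or-partial $750 increments; reduction = 31 × $125 = $3,875, leaving $5,250.
Property Tax Rebate: 6% of the $9,050 excess over $168,500 is $543; credit = $8,850 − $543 = $8,307.
Low-Income Housing Credit: $177,550 is $4,350 into a $10,000 phase-out range, leaving 5,650/10,000 of the credit: $3,800 × 5,650/10,000 = $2,147.
Total: $5,250 + $8,307 + $2,147 = $15,704.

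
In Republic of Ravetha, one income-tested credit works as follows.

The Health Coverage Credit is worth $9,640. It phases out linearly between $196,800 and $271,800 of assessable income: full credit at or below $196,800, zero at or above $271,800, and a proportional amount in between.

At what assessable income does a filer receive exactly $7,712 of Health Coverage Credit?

$7,712 is 7,712/9,640 of the full $9,640, so 1,928/9,640 of the $75,000 range has been used: income = $196,800 + $75,000 × 1,928/9,640 = $211,800.

$211,800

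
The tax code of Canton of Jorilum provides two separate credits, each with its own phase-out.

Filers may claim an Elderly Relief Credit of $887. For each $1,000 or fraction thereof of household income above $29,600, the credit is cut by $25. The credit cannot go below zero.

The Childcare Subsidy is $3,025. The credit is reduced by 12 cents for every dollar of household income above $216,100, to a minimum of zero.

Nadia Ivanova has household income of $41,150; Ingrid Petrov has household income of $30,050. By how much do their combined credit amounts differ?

Nadia ($41,150): Elderly Relief Credit: income exceeds $29,600 by $11,550, which is 12 full-or-partial $1,000 increments; reduction = 12 × $25 = $300, leaving $587. Childcare Subsidy: $41,150 is at or below the $216,100 threshold, so the full $3,025 applies. total $587 + $3,025 = $3,612
Ingrid ($30,050): Elderly Relief Credit: income exceeds $29,600 by $450, which is 1 full-or-partial $1,000 increment; reduction = 1 × $25 = $25, leaving $862. Childcare Subsidy: $30,050 is at or below the $216,100 threshold, so the full $3,025 applies. total $862 + $3,025 = $3,887
Difference: |$3,612 − $3,887| = $275.

$275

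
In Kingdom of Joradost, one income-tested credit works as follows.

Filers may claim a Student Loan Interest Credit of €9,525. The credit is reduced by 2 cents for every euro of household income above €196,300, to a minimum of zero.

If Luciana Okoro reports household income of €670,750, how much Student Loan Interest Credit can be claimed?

Student Loan Interest Credit: 2% of the €474,450 excess over €196,300 is €9,489; credit = €9,525 − €9,489 = €36.

€36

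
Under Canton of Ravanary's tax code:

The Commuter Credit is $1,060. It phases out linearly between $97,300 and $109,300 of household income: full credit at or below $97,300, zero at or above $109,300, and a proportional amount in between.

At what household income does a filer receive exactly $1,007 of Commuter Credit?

$1,007 is 1,007/1,060 of the full $1,060, so 53/1,060 of the $12,000 range has been used: income = $97,300 + $12,000 × 53/1,060 = $97,900.

$97,900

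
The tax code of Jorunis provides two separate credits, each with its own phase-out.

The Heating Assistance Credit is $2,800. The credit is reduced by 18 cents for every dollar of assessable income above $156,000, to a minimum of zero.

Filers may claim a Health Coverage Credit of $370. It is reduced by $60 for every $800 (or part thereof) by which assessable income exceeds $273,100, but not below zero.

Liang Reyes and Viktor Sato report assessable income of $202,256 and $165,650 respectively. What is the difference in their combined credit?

$1,063

Liang ($202,256): Heating Assistance Credit: 18% of the $46,256 excess over $156,000 is $8,326.08 ≥ base, so the credit is $0. Health Coverage Credit: $202,256 is at or below the $273,100 threshold, so the full $370 applies. total $0 + $370 = $370
Viktor ($165,650): Heating Assistance Credit: 18% of the $9,650 excess over $156,000 is $1,737; credit = $2,800 − $1,737 = $1,063. Health Coverage Credit: $165,650 is at or below the $273,100 threshold, so the full $370 applies. total $1,063 + $370 = $1,433
Difference: |$370 − $1,433| = $1,063.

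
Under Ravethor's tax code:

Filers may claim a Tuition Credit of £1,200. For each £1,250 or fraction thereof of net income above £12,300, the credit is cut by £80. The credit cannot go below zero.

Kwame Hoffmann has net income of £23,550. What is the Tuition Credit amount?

Tuition Credit: income exceeds £12,300 by £11,250, which is 9 full-or-partial £1,250 increments; reduction = 9 × £80 = £720, leaving £480.

£480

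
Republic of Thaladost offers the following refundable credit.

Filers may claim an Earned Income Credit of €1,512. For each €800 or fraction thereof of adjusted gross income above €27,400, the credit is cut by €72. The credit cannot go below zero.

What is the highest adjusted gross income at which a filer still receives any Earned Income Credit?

€43,400

After 20 increments the reduction is 20 × €72 = €1,440, leaving €72; one more increment wipes it out. Increment 20 ends at excess 20 × €800 = €16,000, so the highest qualifying income is €27,400 + €16,000 = €43,400.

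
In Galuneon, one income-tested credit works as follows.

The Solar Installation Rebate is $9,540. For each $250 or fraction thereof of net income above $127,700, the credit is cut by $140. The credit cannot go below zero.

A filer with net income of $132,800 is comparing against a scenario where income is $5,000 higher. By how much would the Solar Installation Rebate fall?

At $132,800 — income exceeds $127,700 by $5,100, which is 21 full-or-partial $250 increments; reduction = 21 × $140 = $2,940, leaving $6,600.
At $137,800 — income exceeds $127,700 by $10,100, which is 41 full-or-partial $250 increments; reduction = 41 × $140 = $5,740, leaving $3,800.
Lost: $6,600 − $3,800 = $2,800.

$2,800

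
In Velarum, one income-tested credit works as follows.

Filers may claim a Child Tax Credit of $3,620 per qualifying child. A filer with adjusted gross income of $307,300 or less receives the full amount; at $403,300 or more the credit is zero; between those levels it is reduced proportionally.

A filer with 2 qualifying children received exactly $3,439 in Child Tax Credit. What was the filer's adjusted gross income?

$357,700

Full credit = 2 × $3,620 = $7,240.
$3,439 is 3,439/7,240 of the full $7,240, so 3,801/7,240 of the $96,000 range has been used: income = $307,300 + $96,000 × 3,801/7,240 = $357,700.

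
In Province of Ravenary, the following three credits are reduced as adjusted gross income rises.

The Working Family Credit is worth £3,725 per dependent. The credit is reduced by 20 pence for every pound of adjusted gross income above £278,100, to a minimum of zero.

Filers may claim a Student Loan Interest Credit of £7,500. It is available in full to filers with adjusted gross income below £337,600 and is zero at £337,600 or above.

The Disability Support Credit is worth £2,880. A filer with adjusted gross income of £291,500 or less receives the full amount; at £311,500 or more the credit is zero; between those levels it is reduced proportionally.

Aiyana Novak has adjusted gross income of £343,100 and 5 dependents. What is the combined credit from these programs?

Working Family Credit: base = 5 × £3,725 = £18,625. 20% of the £65,000 excess over £278,100 is £13,000; credit = £18,625 − £13,000 = £5,625.
Student Loan Interest Credit: £343,100 meets or exceeds the £337,600 cutoff, so the credit is £0.
Disability Support Credit: £343,100 is at or above £311,500, so the credit is £0.
Total: £5,625 + £0 + £0 = £5,625.

£5,625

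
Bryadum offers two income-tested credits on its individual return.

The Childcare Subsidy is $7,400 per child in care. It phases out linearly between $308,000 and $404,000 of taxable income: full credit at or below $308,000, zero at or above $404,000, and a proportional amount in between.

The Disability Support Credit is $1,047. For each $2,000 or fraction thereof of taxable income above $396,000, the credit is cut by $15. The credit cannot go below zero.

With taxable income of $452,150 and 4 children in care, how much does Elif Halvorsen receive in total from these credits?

$612

Childcare Subsidy: base = 4 × $7,400 = $29,600. $452,150 is at or above $404,000, so the credit is $0.
Disability Support Credit: income exceeds $396,000 by $56,150, which is 29 full-or-partial $2,000 increments; reduction = 29 × $15 = $435, leaving $612.
Total: $0 + $612 = $612.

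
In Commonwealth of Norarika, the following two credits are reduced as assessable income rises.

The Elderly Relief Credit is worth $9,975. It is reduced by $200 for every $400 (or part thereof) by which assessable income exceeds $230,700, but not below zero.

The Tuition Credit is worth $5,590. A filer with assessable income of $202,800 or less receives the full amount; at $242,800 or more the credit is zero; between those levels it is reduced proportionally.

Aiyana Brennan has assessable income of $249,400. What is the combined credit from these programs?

$575

Elderly Relief Credit: income exceeds $230,700 by $18,700, which is 47 full-or-partial $400 increments; reduction = 47 × $200 = $9,400, leaving $575.
Tuition Credit: $249,400 is at or above $242,800, so the credit is $0.
Total: $575 + $0 = $575.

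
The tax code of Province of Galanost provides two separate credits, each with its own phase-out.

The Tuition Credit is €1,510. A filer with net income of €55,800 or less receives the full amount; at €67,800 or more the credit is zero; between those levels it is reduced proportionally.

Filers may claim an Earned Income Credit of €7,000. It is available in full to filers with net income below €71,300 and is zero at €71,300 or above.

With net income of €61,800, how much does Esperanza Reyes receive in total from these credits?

€7,755

Tuition Credit: €61,800 is €6,000 into a €12,000 phase-out range, leaving 6,000/12,000 of the credit: €1,510 × 6,000/12,000 = €755.
Earned Income Credit: €61,800 is below the €71,300 cutoff, so the full €7,000 applies.
Total: €755 + €7,000 = €7,755.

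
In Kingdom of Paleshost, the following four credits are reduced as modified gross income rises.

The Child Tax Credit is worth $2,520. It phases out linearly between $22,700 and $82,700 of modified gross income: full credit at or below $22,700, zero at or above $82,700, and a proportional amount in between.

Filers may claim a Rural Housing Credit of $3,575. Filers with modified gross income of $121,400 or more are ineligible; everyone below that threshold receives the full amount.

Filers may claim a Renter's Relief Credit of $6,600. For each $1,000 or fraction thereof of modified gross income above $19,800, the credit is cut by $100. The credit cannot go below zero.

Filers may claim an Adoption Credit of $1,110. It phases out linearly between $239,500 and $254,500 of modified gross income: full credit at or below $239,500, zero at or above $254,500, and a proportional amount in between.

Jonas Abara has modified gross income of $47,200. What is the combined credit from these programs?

$9,976

Child Tax Credit: $47,200 is $24,500 into a $60,000 phase-out range, leaving 35,500/60,000 of the credit: $2,520 × 35,500/60,000 = $1,491.
Rural Housing Credit: $47,200 is below the $121,400 cutoff, so the full $3,575 applies.
Renter's Relief Credit: income exceeds $19,800 by $27,400, which is 28 full-or-partial $1,000 increments; reduction = 28 × $100 = $2,800, leaving $3,800.
Adoption Credit: $47,200 is at or below the $239,500 threshold, so the full $1,110 applies.
Total: $1,491 + $3,575 + $3,800 + $1,110 = $9,976.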